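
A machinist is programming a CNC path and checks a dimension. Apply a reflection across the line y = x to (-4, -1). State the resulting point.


Transformation: reflection
Original point: (-4, -1)
Rule for reflection over y = x: (x, y) -> (y, x)
Apply: (-4, -1) -> (-1, -4)
(-1, -4)


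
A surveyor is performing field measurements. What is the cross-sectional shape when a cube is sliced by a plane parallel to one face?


Solid: cube
Cutting plane: parallel to one face
Visualize the intersection of the plane with the solid's surface.
The boundary of the cut region is a square.
square


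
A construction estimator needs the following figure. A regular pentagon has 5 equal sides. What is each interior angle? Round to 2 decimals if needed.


Shape: regular pentagon (5 sides)
Formula: interior angle = (n - 2) * 180 / n
(n - 2) = 3
(n - 2) * 180 = 540
angle = 540 / 5
angle = 108
108 degrees


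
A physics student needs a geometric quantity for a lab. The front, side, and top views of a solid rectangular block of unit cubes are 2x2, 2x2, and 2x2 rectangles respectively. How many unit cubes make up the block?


Orthographic views of a solid rectangular block:
Front view 2 x 2 -> length = 2, height = 2
Side view 2 x 2 -> width = 2, height = 2 (consistent)
Top view 2 x 2 -> confirms length = 2, width = 2
The block is 2 x 2 x 2.
Total unit cubes = 2 * 2 * 2 = 8
8 unit cubes


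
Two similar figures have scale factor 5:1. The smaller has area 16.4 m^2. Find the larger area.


Linear scale factor k = 5
Original area = 16.4 m^2
Rule: under a linear scaling by k, areas scale by k^2.
k^2 = 5^2 = 25
New area = 16.4 * 25
New area = 410
410 m^2


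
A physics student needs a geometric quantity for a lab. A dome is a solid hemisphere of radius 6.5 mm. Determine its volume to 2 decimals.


Shape: hemisphere (half of a sphere)
Radius r = 6.5 mm
Formula: V = (1/2) * (4/3) * pi * r^3 = (2/3) * pi * r^3
r^3 = 274.625
(2/3) * 274.625 = 183.083333
V = 183.083333 * pi
V = 575.17
575.17 mm^3


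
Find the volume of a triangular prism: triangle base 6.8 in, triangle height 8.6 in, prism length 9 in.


Shape: triangular prism
Triangle base = 6.8 in, triangle height = 8.6 in, prism length L = 9 in
Formula: V = (1/2 * b * h_tri) * L
Cross-section area = 0.5 * 6.8 * 8.6 = 29.24
V = 29.24 * 9
V = 263.16
263.16 in^3


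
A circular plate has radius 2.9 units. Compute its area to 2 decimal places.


Shape: circle
Radius r = 2.9 units
Formula: A = pi * r^2
r^2 = 2.9^2 = 8.41
A = pi * 8.41
A = 26.42
26.42 units^2


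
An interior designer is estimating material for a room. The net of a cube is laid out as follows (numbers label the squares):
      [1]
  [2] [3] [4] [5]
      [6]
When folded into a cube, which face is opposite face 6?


Net: cross layout. Take square 3 as the base (bottom).
Fold the four squares in the horizontal row up around 3: 2 -> left, 4 -> right, 5 wraps to the top.
Fold 1 and 6 up from 3: 1 -> back, 6 -> front.
Opposite pairs are therefore: (1, 6), (2, 4), (3, 5).
Face 6 is opposite face 1.
face 1


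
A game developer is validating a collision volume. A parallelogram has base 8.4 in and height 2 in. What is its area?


Shape: parallelogram
Base b = 8.4 in, Height h = 2 in
Formula: A = b * h
A = 8.4 * 2
A = 16.8
16.8 in^2


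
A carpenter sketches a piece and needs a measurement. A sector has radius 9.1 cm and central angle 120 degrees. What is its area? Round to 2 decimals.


Shape: circular sector
Radius r = 9.1 cm, Angle = 120 degrees
Formula: A = (angle/360) * pi * r^2
r^2 = 82.81
Fraction of circle = 120/360
A = (120/360) * pi * 82.81
A = 27.603333 * pi
A = 86.72
86.72 cm^2


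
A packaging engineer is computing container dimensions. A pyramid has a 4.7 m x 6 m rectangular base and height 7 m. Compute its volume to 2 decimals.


Shape: rectangular pyramid
Base: 4.7 m x 6 m, Height h = 7 m
Formula: V = (1/3) * base_area * h
base_area = 4.7 * 6 = 28.2
base_area * h = 28.2 * 7 = 197.4
V = 197.4 / 3
V = 65.8
65.8 m^3


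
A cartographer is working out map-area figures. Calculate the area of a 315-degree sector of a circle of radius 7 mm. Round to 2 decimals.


Shape: circular sector
Radius r = 7 mm, Angle = 315 degrees
Formula: A = (angle/360) * pi * r^2
r^2 = 49
Fraction of circle = 315/360
A = (315/360) * pi * 49
A = 42.875 * pi
A = 134.7
134.7 mm^2


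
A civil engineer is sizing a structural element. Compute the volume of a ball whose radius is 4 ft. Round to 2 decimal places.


Shape: sphere
Radius r = 4 ft
Formula: V = (4/3) * pi * r^3
r^3 = 64
(4/3) * 64 = 85.333333
V = 85.333333 * pi
V = 268.08
268.08 ft^3


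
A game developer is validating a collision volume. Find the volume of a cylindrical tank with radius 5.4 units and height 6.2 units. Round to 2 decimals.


Shape: cylinder
Radius r = 5.4 units, Height h = 6.2 units
Formula: V = pi * r^2 * h
r^2 = 29.16
V = pi * 29.16 * 6.2
V = 180.792 * pi
V = 567.97
567.97 units^3


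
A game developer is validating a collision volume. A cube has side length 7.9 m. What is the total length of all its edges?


Shape: cube
Side s = 7.9 m
A cube has 12 edges, all equal.
Formula: total edge length = 12 * s
Total = 12 * 7.9
Total = 94.8
94.8 m


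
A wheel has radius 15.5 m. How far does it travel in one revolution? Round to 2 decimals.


Shape: circle
Radius r = 15.5 m
Formula: C = 2 * pi * r
C = 2 * pi * 15.5
C = 31 * pi
C = 97.39
97.39 m


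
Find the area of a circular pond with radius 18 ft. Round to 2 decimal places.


Shape: circle
Radius r = 18 ft
Formula: A = pi * r^2
r^2 = 18^2 = 324
A = pi * 324
A = 1017.88
1017.88 ft^2


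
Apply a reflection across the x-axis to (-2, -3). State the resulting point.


Transformation: reflection
Original point: (-2, -3)
Rule for reflection over the x-axis: (x, y) -> (x, -y)
Apply: (-2, -3) -> (-2, 3)
(-2, 3)


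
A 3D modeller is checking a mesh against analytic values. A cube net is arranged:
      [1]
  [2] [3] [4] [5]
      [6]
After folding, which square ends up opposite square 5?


Net: cross layout. Take square 3 as the base (bottom).
Fold the four squares in the horizontal row up around 3: 2 -> left, 4 -> right, 5 wraps to the top.
Fold 1 and 6 up from 3: 1 -> back, 6 -> front.
Opposite pairs are therefore: (1, 6), (2, 4), (3, 5).
Face 5 is opposite face 3.
face 3


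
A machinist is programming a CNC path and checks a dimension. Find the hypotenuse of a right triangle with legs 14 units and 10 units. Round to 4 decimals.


Shape: right triangle
Legs a = 14 units, b = 10 units
Formula: c = sqrt(a^2 + b^2)
a^2 = 196, b^2 = 100
a^2 + b^2 = 296
c = sqrt(296)
c = 17.2047
17.2047 units


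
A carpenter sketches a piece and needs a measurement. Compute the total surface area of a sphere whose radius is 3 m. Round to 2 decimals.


Shape: sphere
Radius r = 3 m
Formula: SA = 4 * pi * r^2
r^2 = 9
SA = 4 * pi * 9
SA = 36 * pi
SA = 113.1
113.1 m^2


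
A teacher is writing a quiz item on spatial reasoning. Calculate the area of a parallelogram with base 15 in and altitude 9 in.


Shape: parallelogram
Base b = 15 in, Height h = 9 in
Formula: A = b * h
A = 15 * 9
A = 135
135 in^2


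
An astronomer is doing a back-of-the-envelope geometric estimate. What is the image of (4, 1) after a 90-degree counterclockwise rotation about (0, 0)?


Transformation: rotation about the origin
Original point: (4, 1)
Rule for 90 deg counterclockwise: (x, y) -> (-y, x)
Apply: (4, 1) -> (-1, 4)
(-1, 4)


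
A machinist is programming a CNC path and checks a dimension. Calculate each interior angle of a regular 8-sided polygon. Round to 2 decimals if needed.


Shape: regular octagon (8 sides)
Formula: interior angle = (n - 2) * 180 / n
(n - 2) = 6
(n - 2) * 180 = 1080
angle = 1080 / 8
angle = 135
135 degrees


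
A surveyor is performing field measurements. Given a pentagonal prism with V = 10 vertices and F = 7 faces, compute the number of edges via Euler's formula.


Polyhedron: pentagonal prism
Euler's formula for convex polyhedra: V - E + F = 2
Given: V = 10 vertices and F = 7 faces
Solve for E:
E = V + F - 2 = 10 + 7 - 2 = 15
15 edges


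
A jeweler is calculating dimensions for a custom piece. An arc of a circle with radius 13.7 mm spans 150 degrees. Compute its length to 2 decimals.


Shape: circular arc
Radius r = 13.7 mm, Angle = 150 degrees
Formula: L = (angle/360) * 2 * pi * r
2 * pi * r = 27.4 * pi
L = (150/360) * 27.4 * pi
L = 11.416667 * pi
L = 35.87
35.87 mm


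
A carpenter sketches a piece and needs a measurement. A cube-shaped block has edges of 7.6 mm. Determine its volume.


Shape: cube
Side s = 7.6 mm
Formula: V = s^3
V = 7.6 * 7.6 * 7.6
V = 57.76 * 7.6
V = 438.976
438.976 mm^3


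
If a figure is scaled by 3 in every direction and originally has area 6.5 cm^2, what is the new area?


Linear scale factor k = 3
Original area = 6.5 cm^2
Rule: under a linear scaling by k, areas scale by k^2.
k^2 = 3^2 = 9
New area = 6.5 * 9
New area = 58.5
58.5 cm^2


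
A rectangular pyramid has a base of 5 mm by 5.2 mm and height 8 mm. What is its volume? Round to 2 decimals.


Shape: rectangular pyramid
Base: 5 mm x 5.2 mm, Height h = 8 mm
Formula: V = (1/3) * base_area * h
base_area = 5 * 5.2 = 26
base_area * h = 26 * 8 = 208
V = 208 / 3
V = 69.33
69.33 mm^3


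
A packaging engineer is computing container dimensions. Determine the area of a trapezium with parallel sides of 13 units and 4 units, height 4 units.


Shape: trapezoid
Parallel sides a = 13 units, b = 4 units; Height h = 4 units
Formula: A = (a + b) * h / 2
a + b = 13 + 4 = 17
A = 17 * 4 / 2
A = 68 / 2
A = 34
34 units^2


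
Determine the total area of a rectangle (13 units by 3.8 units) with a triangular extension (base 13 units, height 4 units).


Composite shape: rectangle + triangle
Rectangle area = 13 * 3.8 = 49.4
Triangle area = 0.5 * 13 * 4 = 26
Total = 49.4 + 26
Total = 75.4
75.4 units^2


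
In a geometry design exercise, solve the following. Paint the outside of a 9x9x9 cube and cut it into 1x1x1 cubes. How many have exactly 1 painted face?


Large cube: 9 x 9 x 9, cut into unit cubes.
n = 9, so n - 2 = 7
Cubes with 1 painted face lie in the interior of each face.
A cube has 6 faces; each contributes (n - 2)^2 = 49 such cubes.
Count = 6 * 49 = 294
294 unit cubes


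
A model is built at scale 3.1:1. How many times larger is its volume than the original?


Linear scale factor k = 3.1
Rule: under a linear scaling by k, volumes scale by k^3.
k^3 = 3.1 * 3.1 * 3.1
k^3 = 9.61 * 3.1
k^3 = 29.791
Volume scales by a factor of 29.791.
29.791 (dimensionless)


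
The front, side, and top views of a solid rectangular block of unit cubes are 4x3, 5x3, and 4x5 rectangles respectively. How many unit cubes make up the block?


Orthographic views of a solid rectangular block:
Front view 4 x 3 -> length = 4, height = 3
Side view 5 x 3 -> width = 5, height = 3 (consistent)
Top view 4 x 5 -> confirms length = 4, width = 5
The block is 4 x 5 x 3.
Total unit cubes = 4 * 5 * 3 = 60
60 unit cubes


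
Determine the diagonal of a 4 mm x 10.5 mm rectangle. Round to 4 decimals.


Shape: rectangle (diagonal via Pythagoras)
Sides: 4 mm and 10.5 mm
Formula: d = sqrt(l^2 + w^2)
l^2 = 16, w^2 = 110.25
l^2 + w^2 = 126.25
d = sqrt(126.25)
d = 11.2361
11.2361 mm


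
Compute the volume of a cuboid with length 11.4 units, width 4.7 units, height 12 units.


Shape: rectangular prism
l = 11.4 units, w = 4.7 units, h = 12 units
Formula: V = l * w * h
V = 11.4 * 4.7 * 12
V = 53.58 * 12
V = 642.96
642.96 units^3


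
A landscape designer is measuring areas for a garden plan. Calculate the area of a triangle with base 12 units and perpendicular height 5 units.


Shape: triangle
Base b = 12 units, Height h = 5 units
Formula: A = (1/2) * b * h
A = 0.5 * 12 * 5
A = 0.5 * 60
A = 30
30 units^2


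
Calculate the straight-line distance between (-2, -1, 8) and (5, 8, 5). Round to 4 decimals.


3D distance between two points
P1 = (-2, -1, 8), P2 = (5, 8, 5)
Formula: d = sqrt((x2-x1)^2 + (y2-y1)^2 + (z2-z1)^2)
dx = 5 - -2 = 7
dy = 8 - -1 = 9
dz = 5 - 8 = -3
dx^2 + dy^2 + dz^2 = 49 + 81 + 9 = 139
d = sqrt(139)
d = 11.7898
11.7898 units


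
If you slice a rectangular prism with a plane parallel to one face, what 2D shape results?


Solid: rectangular prism
Cutting plane: parallel to one face
Visualize the intersection of the plane with the solid's surface.
The boundary of the cut region is a rectangle.
rectangle


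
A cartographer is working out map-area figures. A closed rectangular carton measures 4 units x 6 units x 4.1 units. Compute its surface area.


Shape: rectangular prism
l = 4 units, w = 6 units, h = 4.1 units
Formula: SA = 2(lw + lh + wh)
lw = 24, lh = 16.4, wh = 24.6
lw + lh + wh = 65
SA = 2 * 65
SA = 130
130 units^2


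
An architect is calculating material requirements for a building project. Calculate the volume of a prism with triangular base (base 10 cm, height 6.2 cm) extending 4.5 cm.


Shape: triangular prism
Triangle base = 10 cm, triangle height = 6.2 cm, prism length L = 4.5 cm
Formula: V = (1/2 * b * h_tri) * L
Cross-section area = 0.5 * 10 * 6.2 = 31
V = 31 * 4.5
V = 139.5
139.5 cm^3


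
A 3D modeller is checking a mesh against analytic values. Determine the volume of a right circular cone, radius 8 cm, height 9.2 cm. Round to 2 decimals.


Shape: cone
Radius r = 8 cm, Height h = 9.2 cm
Formula: V = (1/3) * pi * r^2 * h
r^2 = 64
pi * r^2 * h = pi * 64 * 9.2 = 588.8 * pi
V = 588.8 * pi / 3
V = 616.59
616.59 cm^3


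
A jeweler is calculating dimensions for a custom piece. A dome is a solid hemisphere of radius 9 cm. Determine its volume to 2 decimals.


Shape: hemisphere (half of a sphere)
Radius r = 9 cm
Formula: V = (1/2) * (4/3) * pi * r^3 = (2/3) * pi * r^3
r^3 = 729
(2/3) * 729 = 486
V = 486 * pi
V = 1526.81
1526.81 cm^3


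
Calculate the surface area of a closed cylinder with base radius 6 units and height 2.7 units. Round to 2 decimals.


Shape: closed cylinder
Radius r = 6 units, Height h = 2.7 units
Formula: SA = 2*pi*r^2 + 2*pi*r*h = 2*pi*r*(r + h)
r + h = 8.7
2 * r * (r + h) = 2 * 6 * 8.7 = 104.4
SA = 104.4 * pi
SA = 327.98
327.98 units^2


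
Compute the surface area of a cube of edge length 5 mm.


Shape: cube
Side s = 5 mm
A cube has 6 square faces.
Formula: SA = 6 * s^2
s^2 = 25
SA = 6 * 25
SA = 150
150 mm^2


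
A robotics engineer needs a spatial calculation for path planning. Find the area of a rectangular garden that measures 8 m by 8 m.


Shape: rectangle
Length l = 8 m, Width w = 8 m
Formula: A = l * w
A = 8 * 8
A = 64
64 m^2


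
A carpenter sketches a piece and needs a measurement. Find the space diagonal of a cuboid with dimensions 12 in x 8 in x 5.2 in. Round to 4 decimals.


Shape: rectangular box (space diagonal)
l = 12 in, w = 8 in, h = 5.2 in
Visualize: the diagonal of the base, then a right triangle with that diagonal and the height.
Formula: d = sqrt(l^2 + w^2 + h^2)
l^2 + w^2 + h^2 = 144 + 64 + 27.04 = 235.04
d = sqrt(235.04)
d = 15.331
15.331 in


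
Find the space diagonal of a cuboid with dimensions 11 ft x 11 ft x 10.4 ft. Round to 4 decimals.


Shape: rectangular box (space diagonal)
l = 11 ft, w = 11 ft, h = 10.4 ft
Visualize: the diagonal of the base, then a right triangle with that diagonal and the height.
Formula: d = sqrt(l^2 + w^2 + h^2)
l^2 + w^2 + h^2 = 121 + 121 + 108.16 = 350.16
d = sqrt(350.16)
d = 18.7126
18.7126 ft


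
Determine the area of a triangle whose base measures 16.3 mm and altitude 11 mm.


Shape: triangle
Base b = 16.3 mm, Height h = 11 mm
Formula: A = (1/2) * b * h
A = 0.5 * 16.3 * 11
A = 0.5 * 179.3
A = 89.65
89.65 mm^2


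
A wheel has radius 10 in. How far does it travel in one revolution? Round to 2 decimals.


Shape: circle
Radius r = 10 in
Formula: C = 2 * pi * r
C = 2 * pi * 10
C = 20 * pi
C = 62.83
62.83 in


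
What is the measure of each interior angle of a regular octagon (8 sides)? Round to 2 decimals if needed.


Shape: regular octagon (8 sides)
Formula: interior angle = (n - 2) * 180 / n
(n - 2) = 6
(n - 2) * 180 = 1080
angle = 1080 / 8
angle = 135
135 degrees


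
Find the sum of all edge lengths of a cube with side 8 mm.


Shape: cube
Side s = 8 mm
A cube has 12 edges, all equal.
Formula: total edge length = 12 * s
Total = 12 * 8
Total = 96
96 mm


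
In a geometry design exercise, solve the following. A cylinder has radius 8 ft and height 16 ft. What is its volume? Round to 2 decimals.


Shape: cylinder
Radius r = 8 ft, Height h = 16 ft
Formula: V = pi * r^2 * h
r^2 = 64
V = pi * 64 * 16
V = 1024 * pi
V = 3216.99
3216.99 ft^3


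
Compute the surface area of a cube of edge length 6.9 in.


Shape: cube
Side s = 6.9 in
A cube has 6 square faces.
Formula: SA = 6 * s^2
s^2 = 47.61
SA = 6 * 47.61
SA = 285.66
285.66 in^2


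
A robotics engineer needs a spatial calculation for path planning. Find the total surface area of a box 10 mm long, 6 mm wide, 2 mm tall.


Shape: rectangular prism
l = 10 mm, w = 6 mm, h = 2 mm
Formula: SA = 2(lw + lh + wh)
lw = 60, lh = 20, wh = 12
lw + lh + wh = 92
SA = 2 * 92
SA = 184
184 mm^2


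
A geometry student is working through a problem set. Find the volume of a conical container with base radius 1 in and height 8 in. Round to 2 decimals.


Shape: cone
Radius r = 1 in, Height h = 8 in
Formula: V = (1/3) * pi * r^2 * h
r^2 = 1
pi * r^2 * h = pi * 1 * 8 = 8 * pi
V = 8 * pi / 3
V = 8.38
8.38 in^3


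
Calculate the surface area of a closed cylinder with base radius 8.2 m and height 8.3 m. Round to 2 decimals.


Shape: closed cylinder
Radius r = 8.2 m, Height h = 8.3 m
Formula: SA = 2*pi*r^2 + 2*pi*r*h = 2*pi*r*(r + h)
r + h = 16.5
2 * r * (r + h) = 2 * 8.2 * 16.5 = 270.6
SA = 270.6 * pi
SA = 850.11
850.11 m^2


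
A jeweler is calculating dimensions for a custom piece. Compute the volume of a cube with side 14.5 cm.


Shape: cube
Side s = 14.5 cm
Formula: V = s^3
V = 14.5 * 14.5 * 14.5
V = 210.25 * 14.5
V = 3048.625
3048.625 cm^3


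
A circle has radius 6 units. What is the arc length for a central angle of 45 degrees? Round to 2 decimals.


Shape: circular arc
Radius r = 6 units, Angle = 45 degrees
Formula: L = (angle/360) * 2 * pi * r
2 * pi * r = 12 * pi
L = (45/360) * 12 * pi
L = 1.5 * pi
L = 4.71
4.71 units


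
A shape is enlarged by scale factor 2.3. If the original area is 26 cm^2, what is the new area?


Linear scale factor k = 2.3
Original area = 26 cm^2
Rule: under a linear scaling by k, areas scale by k^2.
k^2 = 2.3^2 = 5.29
New area = 26 * 5.29
New area = 137.54
137.54 cm^2


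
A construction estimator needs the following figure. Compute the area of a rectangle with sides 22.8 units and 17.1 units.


Shape: rectangle
Length l = 22.8 units, Width w = 17.1 units
Formula: A = l * w
A = 22.8 * 17.1
A = 389.88
389.88 units^2


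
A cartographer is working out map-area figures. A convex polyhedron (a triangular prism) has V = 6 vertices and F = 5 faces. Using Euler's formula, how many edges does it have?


Polyhedron: triangular prism
Euler's formula for convex polyhedra: V - E + F = 2
Given: V = 6 vertices and F = 5 faces
Solve for E:
E = V + F - 2 = 6 + 5 - 2 = 9
9 edges


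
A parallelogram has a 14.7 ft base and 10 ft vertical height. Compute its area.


Shape: parallelogram
Base b = 14.7 ft, Height h = 10 ft
Formula: A = b * h
A = 14.7 * 10
A = 147
147 ft^2


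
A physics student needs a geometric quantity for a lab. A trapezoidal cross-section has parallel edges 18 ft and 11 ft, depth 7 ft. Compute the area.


Shape: trapezoid
Parallel sides a = 18 ft, b = 11 ft; Height h = 7 ft
Formula: A = (a + b) * h / 2
a + b = 18 + 11 = 29
A = 29 * 7 / 2
A = 203 / 2
A = 101.5
101.5 ft^2


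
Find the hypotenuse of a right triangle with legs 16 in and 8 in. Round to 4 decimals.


Shape: right triangle
Legs a = 16 in, b = 8 in
Formula: c = sqrt(a^2 + b^2)
a^2 = 256, b^2 = 64
a^2 + b^2 = 320
c = sqrt(320)
c = 17.8885
17.8885 in


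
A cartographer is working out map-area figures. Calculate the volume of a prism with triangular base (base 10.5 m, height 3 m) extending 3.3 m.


Shape: triangular prism
Triangle base = 10.5 m, triangle height = 3 m, prism length L = 3.3 m
Formula: V = (1/2 * b * h_tri) * L
Cross-section area = 0.5 * 10.5 * 3 = 15.75
V = 15.75 * 3.3
V = 51.975
51.975 m^3


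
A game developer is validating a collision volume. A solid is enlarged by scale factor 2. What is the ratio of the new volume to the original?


Linear scale factor k = 2
Rule: under a linear scaling by k, volumes scale by k^3.
k^3 = 2 * 2 * 2
k^3 = 4 * 2
k^3 = 8
Volume scales by a factor of 8.
8 (dimensionless)


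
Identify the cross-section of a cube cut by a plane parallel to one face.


Solid: cube
Cutting plane: parallel to one face
Visualize the intersection of the plane with the solid's surface.
The boundary of the cut region is a square.
square


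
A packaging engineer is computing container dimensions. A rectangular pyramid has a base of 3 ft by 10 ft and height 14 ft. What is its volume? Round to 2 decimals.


Shape: rectangular pyramid
Base: 3 ft x 10 ft, Height h = 14 ft
Formula: V = (1/3) * base_area * h
base_area = 3 * 10 = 30
base_area * h = 30 * 14 = 420
V = 420 / 3
V = 140
140 ft^3


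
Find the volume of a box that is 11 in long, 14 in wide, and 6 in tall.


Shape: rectangular prism
l = 11 in, w = 14 in, h = 6 in
Formula: V = l * w * h
V = 11 * 14 * 6
V = 154 * 6
V = 924
924 in^3


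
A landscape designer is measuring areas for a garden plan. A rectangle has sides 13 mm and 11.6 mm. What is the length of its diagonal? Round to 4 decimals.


Shape: rectangle (diagonal via Pythagoras)
Sides: 13 mm and 11.6 mm
Formula: d = sqrt(l^2 + w^2)
l^2 = 169, w^2 = 134.56
l^2 + w^2 = 303.56
d = sqrt(303.56)
d = 17.423
17.423 mm


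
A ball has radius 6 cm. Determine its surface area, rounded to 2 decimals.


Shape: sphere
Radius r = 6 cm
Formula: SA = 4 * pi * r^2
r^2 = 36
SA = 4 * pi * 36
SA = 144 * pi
SA = 452.39
452.39 cm^2


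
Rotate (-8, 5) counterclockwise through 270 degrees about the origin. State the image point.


Transformation: rotation about the origin
Original point: (-8, 5)
Rule for 270 deg counterclockwise: (x, y) -> (y, -x)
Apply: (-8, 5) -> (5, 8)
(5, 8)


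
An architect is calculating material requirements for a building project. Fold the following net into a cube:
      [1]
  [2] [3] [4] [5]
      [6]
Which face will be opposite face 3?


Net: cross layout. Take square 3 as the base (bottom).
Fold the four squares in the horizontal row up around 3: 2 -> left, 4 -> right, 5 wraps to the top.
Fold 1 and 6 up from 3: 1 -> back, 6 -> front.
Opposite pairs are therefore: (1, 6), (2, 4), (3, 5).
Face 3 is opposite face 5.
face 5


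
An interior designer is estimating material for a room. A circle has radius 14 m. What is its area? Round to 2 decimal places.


Shape: circle
Radius r = 14 m
Formula: A = pi * r^2
r^2 = 14^2 = 196
A = pi * 196
A = 615.75
615.75 m^2


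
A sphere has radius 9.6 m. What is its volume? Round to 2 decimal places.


Shape: sphere
Radius r = 9.6 m
Formula: V = (4/3) * pi * r^3
r^3 = 884.736
(4/3) * 884.736 = 1179.648
V = 1179.648 * pi
V = 3705.97
3705.97 m^3


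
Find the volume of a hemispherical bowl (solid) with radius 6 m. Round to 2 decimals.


Shape: hemisphere (half of a sphere)
Radius r = 6 m
Formula: V = (1/2) * (4/3) * pi * r^3 = (2/3) * pi * r^3
r^3 = 216
(2/3) * 216 = 144
V = 144 * pi
V = 452.39
452.39 m^3


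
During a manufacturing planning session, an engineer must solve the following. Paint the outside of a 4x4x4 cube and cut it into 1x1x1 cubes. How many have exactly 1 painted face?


Large cube: 4 x 4 x 4, cut into unit cubes.
n = 4, so n - 2 = 2
Cubes with 1 painted face lie in the interior of each face.
A cube has 6 faces; each contributes (n - 2)^2 = 4 such cubes.
Count = 6 * 4 = 24
24 unit cubes


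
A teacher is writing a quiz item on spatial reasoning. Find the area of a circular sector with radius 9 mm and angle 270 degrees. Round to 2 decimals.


Shape: circular sector
Radius r = 9 mm, Angle = 270 degrees
Formula: A = (angle/360) * pi * r^2
r^2 = 81
Fraction of circle = 270/360
A = (270/360) * pi * 81
A = 60.75 * pi
A = 190.85
190.85 mm^2


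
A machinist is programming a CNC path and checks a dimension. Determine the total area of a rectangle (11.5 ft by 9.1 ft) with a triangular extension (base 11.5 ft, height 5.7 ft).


Composite shape: rectangle + triangle
Rectangle area = 11.5 * 9.1 = 104.65
Triangle area = 0.5 * 11.5 * 5.7 = 32.775
Total = 104.65 + 32.775
Total = 137.425
137.425 ft^2


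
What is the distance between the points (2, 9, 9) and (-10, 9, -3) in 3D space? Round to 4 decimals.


3D distance between two points
P1 = (2, 9, 9), P2 = (-10, 9, -3)
Formula: d = sqrt((x2-x1)^2 + (y2-y1)^2 + (z2-z1)^2)
dx = -10 - 2 = -12
dy = 9 - 9 = 0
dz = -3 - 9 = -12
dx^2 + dy^2 + dz^2 = 144 + 0 + 144 = 288
d = sqrt(288)
d = 16.9706
16.9706 units


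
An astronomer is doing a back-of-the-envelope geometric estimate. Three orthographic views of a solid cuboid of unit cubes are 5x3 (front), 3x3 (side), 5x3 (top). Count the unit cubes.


Orthographic views of a solid rectangular block:
Front view 5 x 3 -> length = 5, height = 3
Side view 3 x 3 -> width = 3, height = 3 (consistent)
Top view 5 x 3 -> confirms length = 5, width = 3
The block is 5 x 3 x 3.
Total unit cubes = 5 * 3 * 3 = 45
45 unit cubes


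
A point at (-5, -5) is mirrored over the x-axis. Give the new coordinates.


Transformation: reflection
Original point: (-5, -5)
Rule for reflection over the x-axis: (x, y) -> (x, -y)
Apply: (-5, -5) -> (-5, 5)
(-5, 5)


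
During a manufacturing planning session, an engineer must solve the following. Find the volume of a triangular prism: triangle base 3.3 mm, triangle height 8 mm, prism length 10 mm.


Shape: triangular prism
Triangle base = 3.3 mm, triangle height = 8 mm, prism length L = 10 mm
Formula: V = (1/2 * b * h_tri) * L
Cross-section area = 0.5 * 3.3 * 8 = 13.2
V = 13.2 * 10
V = 132
132 mm^3


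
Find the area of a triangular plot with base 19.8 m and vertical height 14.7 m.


Shape: triangle
Base b = 19.8 m, Height h = 14.7 m
Formula: A = (1/2) * b * h
A = 0.5 * 19.8 * 14.7
A = 0.5 * 291.06
A = 145.53
145.53 m^2


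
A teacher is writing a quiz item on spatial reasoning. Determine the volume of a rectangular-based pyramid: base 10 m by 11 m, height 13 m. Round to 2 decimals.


Shape: rectangular pyramid
Base: 10 m x 11 m, Height h = 13 m
Formula: V = (1/3) * base_area * h
base_area = 10 * 11 = 110
base_area * h = 110 * 13 = 1430
V = 1430 / 3
V = 476.67
476.67 m^3


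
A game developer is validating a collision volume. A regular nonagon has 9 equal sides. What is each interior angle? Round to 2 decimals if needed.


Shape: regular nonagon (9 sides)
Formula: interior angle = (n - 2) * 180 / n
(n - 2) = 7
(n - 2) * 180 = 1260
angle = 1260 / 9
angle = 140
140 degrees


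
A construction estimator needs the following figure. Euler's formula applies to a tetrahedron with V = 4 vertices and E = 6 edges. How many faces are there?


Polyhedron: tetrahedron
Euler's formula for convex polyhedra: V - E + F = 2
Given: V = 4 vertices and E = 6 edges
Solve for F:
F = 2 + E - V = 2 + 6 - 4 = 4
4 faces


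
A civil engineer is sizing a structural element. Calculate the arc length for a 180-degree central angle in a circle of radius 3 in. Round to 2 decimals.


Shape: circular arc
Radius r = 3 in, Angle = 180 degrees
Formula: L = (angle/360) * 2 * pi * r
2 * pi * r = 6 * pi
L = (180/360) * 6 * pi
L = 3 * pi
L = 9.42
9.42 in


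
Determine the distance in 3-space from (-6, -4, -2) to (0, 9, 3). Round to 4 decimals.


3D distance between two points
P1 = (-6, -4, -2), P2 = (0, 9, 3)
Formula: d = sqrt((x2-x1)^2 + (y2-y1)^2 + (z2-z1)^2)
dx = 0 - -6 = 6
dy = 9 - -4 = 13
dz = 3 - -2 = 5
dx^2 + dy^2 + dz^2 = 36 + 169 + 25 = 230
d = sqrt(230)
d = 15.1658
15.1658 units


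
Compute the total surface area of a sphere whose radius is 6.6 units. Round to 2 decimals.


Shape: sphere
Radius r = 6.6 units
Formula: SA = 4 * pi * r^2
r^2 = 43.56
SA = 4 * pi * 43.56
SA = 174.24 * pi
SA = 547.39
547.39 units^2


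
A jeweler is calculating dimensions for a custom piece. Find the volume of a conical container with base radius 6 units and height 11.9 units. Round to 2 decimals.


Shape: cone
Radius r = 6 units, Height h = 11.9 units
Formula: V = (1/3) * pi * r^2 * h
r^2 = 36
pi * r^2 * h = pi * 36 * 11.9 = 428.4 * pi
V = 428.4 * pi / 3
V = 448.62
448.62 units^3


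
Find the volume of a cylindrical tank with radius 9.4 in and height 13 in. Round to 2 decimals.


Shape: cylinder
Radius r = 9.4 in, Height h = 13 in
Formula: V = pi * r^2 * h
r^2 = 88.36
V = pi * 88.36 * 13
V = 1148.68 * pi
V = 3608.68
3608.68 in^3


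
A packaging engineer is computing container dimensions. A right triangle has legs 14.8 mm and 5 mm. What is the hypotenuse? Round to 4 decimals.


Shape: right triangle
Legs a = 14.8 mm, b = 5 mm
Formula: c = sqrt(a^2 + b^2)
a^2 = 219.04, b^2 = 25
a^2 + b^2 = 244.04
c = sqrt(244.04)
c = 15.6218
15.6218 mm


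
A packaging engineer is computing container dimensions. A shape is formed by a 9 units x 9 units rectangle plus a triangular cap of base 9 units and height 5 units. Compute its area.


Composite shape: rectangle + triangle
Rectangle area = 9 * 9 = 81
Triangle area = 0.5 * 9 * 5 = 22.5
Total = 81 + 22.5
Total = 103.5
103.5 units^2


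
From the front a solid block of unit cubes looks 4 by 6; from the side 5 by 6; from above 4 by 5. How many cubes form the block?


Orthographic views of a solid rectangular block:
Front view 4 x 6 -> length = 4, height = 6
Side view 5 x 6 -> width = 5, height = 6 (consistent)
Top view 4 x 5 -> confirms length = 4, width = 5
The block is 4 x 5 x 6.
Total unit cubes = 4 * 5 * 6 = 120
120 unit cubes


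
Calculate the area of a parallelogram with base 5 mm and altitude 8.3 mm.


Shape: parallelogram
Base b = 5 mm, Height h = 8.3 mm
Formula: A = b * h
A = 5 * 8.3
A = 41.5
41.5 mm^2


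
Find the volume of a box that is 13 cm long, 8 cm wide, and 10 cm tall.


Shape: rectangular prism
l = 13 cm, w = 8 cm, h = 10 cm
Formula: V = l * w * h
V = 13 * 8 * 10
V = 104 * 10
V = 1040
1040 cm^3


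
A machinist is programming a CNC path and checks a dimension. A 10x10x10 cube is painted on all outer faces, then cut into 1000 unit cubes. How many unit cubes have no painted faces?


Large cube: 10 x 10 x 10, cut into unit cubes.
n = 10, so n - 2 = 8
Unpainted cubes form the interior (n - 2)^3 block.
(n - 2)^3 = 8^3 = 512
512 unit cubes


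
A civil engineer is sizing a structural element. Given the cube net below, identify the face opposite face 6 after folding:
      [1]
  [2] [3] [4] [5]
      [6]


Net: cross layout. Take square 3 as the base (bottom).
Fold the four squares in the horizontal row up around 3: 2 -> left, 4 -> right, 5 wraps to the top.
Fold 1 and 6 up from 3: 1 -> back, 6 -> front.
Opposite pairs are therefore: (1, 6), (2, 4), (3, 5).
Face 6 is opposite face 1.
face 1


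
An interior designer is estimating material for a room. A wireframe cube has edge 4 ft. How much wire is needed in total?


Shape: cube
Side s = 4 ft
A cube has 12 edges, all equal.
Formula: total edge length = 12 * s
Total = 12 * 4
Total = 48
48 ft


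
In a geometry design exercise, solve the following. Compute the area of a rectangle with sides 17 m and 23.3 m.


Shape: rectangle
Length l = 17 m, Width w = 23.3 m
Formula: A = l * w
A = 17 * 23.3
A = 396.1
396.1 m^2


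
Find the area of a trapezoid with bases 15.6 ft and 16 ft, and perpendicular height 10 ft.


Shape: trapezoid
Parallel sides a = 15.6 ft, b = 16 ft; Height h = 10 ft
Formula: A = (a + b) * h / 2
a + b = 15.6 + 16 = 31.6
A = 31.6 * 10 / 2
A = 316 / 2
A = 158
158 ft^2


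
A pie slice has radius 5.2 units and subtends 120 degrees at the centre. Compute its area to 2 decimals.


Shape: circular sector
Radius r = 5.2 units, Angle = 120 degrees
Formula: A = (angle/360) * pi * r^2
r^2 = 27.04
Fraction of circle = 120/360
A = (120/360) * pi * 27.04
A = 9.013333 * pi
A = 28.32
28.32 units^2


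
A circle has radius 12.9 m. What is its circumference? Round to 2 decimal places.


Shape: circle
Radius r = 12.9 m
Formula: C = 2 * pi * r
C = 2 * pi * 12.9
C = 25.8 * pi
C = 81.05
81.05 m


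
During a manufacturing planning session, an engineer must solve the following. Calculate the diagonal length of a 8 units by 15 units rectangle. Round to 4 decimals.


Shape: rectangle (diagonal via Pythagoras)
Sides: 8 units and 15 units
Formula: d = sqrt(l^2 + w^2)
l^2 = 64, w^2 = 225
l^2 + w^2 = 289
d = sqrt(289)
d = 17.0
17 units


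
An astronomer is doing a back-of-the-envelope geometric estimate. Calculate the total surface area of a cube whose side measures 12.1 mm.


Shape: cube
Side s = 12.1 mm
A cube has 6 square faces.
Formula: SA = 6 * s^2
s^2 = 146.41
SA = 6 * 146.41
SA = 878.46
878.46 mm^2


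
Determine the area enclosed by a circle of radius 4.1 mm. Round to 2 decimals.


Shape: circle
Radius r = 4.1 mm
Formula: A = pi * r^2
r^2 = 4.1^2 = 16.81
A = pi * 16.81
A = 52.81
52.81 mm^2


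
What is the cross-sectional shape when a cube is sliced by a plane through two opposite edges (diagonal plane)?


Solid: cube
Cutting plane: through two opposite edges (diagonal plane)
Visualize the intersection of the plane with the solid's surface.
The boundary of the cut region is a rectangle.
rectangle


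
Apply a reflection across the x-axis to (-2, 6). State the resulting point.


Transformation: reflection
Original point: (-2, 6)
Rule for reflection over the x-axis: (x, y) -> (x, -y)
Apply: (-2, 6) -> (-2, -6)
(-2, -6)


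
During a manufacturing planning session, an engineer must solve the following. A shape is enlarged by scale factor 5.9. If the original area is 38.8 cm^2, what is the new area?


Linear scale factor k = 5.9
Original area = 38.8 cm^2
Rule: under a linear scaling by k, areas scale by k^2.
k^2 = 5.9^2 = 34.81
New area = 38.8 * 34.81
New area = 1350.628
1350.628 cm^2


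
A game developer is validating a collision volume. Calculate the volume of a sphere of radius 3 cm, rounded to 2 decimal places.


Shape: sphere
Radius r = 3 cm
Formula: V = (4/3) * pi * r^3
r^3 = 27
(4/3) * 27 = 36
V = 36 * pi
V = 113.1
113.1 cm^3


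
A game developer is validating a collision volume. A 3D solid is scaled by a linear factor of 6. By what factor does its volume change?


Linear scale factor k = 6
Rule: under a linear scaling by k, volumes scale by k^3.
k^3 = 6 * 6 * 6
k^3 = 36 * 6
k^3 = 216
Volume scales by a factor of 216.
216 (dimensionless)


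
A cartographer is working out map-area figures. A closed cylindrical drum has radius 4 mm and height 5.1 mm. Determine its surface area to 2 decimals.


Shape: closed cylinder
Radius r = 4 mm, Height h = 5.1 mm
Formula: SA = 2*pi*r^2 + 2*pi*r*h = 2*pi*r*(r + h)
r + h = 9.1
2 * r * (r + h) = 2 * 4 * 9.1 = 72.8
SA = 72.8 * pi
SA = 228.71
228.71 mm^2


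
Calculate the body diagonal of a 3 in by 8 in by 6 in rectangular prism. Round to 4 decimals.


Shape: rectangular box (space diagonal)
l = 3 in, w = 8 in, h = 6 in
Visualize: the diagonal of the base, then a right triangle with that diagonal and the height.
Formula: d = sqrt(l^2 + w^2 + h^2)
l^2 + w^2 + h^2 = 9 + 64 + 36 = 109
d = sqrt(109)
d = 10.4403
10.4403 in


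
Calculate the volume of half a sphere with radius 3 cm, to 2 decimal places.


Shape: hemisphere (half of a sphere)
Radius r = 3 cm
Formula: V = (1/2) * (4/3) * pi * r^3 = (2/3) * pi * r^3
r^3 = 27
(2/3) * 27 = 18
V = 18 * pi
V = 56.55
56.55 cm^3


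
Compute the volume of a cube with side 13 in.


Shape: cube
Side s = 13 in
Formula: V = s^3
V = 13 * 13 * 13
V = 169 * 13
V = 2197
2197 in^3


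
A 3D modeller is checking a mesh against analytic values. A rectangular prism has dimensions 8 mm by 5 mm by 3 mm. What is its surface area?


Shape: rectangular prism
l = 8 mm, w = 5 mm, h = 3 mm
Formula: SA = 2(lw + lh + wh)
lw = 40, lh = 24, wh = 15
lw + lh + wh = 79
SA = 2 * 79
SA = 158
158 mm^2


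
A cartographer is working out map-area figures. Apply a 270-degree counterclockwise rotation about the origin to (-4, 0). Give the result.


Transformation: rotation about the origin
Original point: (-4, 0)
Rule for 270 deg counterclockwise: (x, y) -> (y, -x)
Apply: (-4, 0) -> (0, 4)
(0, 4)


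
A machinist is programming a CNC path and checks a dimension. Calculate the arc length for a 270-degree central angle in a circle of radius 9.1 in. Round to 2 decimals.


Shape: circular arc
Radius r = 9.1 in, Angle = 270 degrees
Formula: L = (angle/360) * 2 * pi * r
2 * pi * r = 18.2 * pi
L = (270/360) * 18.2 * pi
L = 13.65 * pi
L = 42.88
42.88 in


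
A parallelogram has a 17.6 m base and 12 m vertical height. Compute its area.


Shape: parallelogram
Base b = 17.6 m, Height h = 12 m
Formula: A = b * h
A = 17.6 * 12
A = 211.2
211.2 m^2


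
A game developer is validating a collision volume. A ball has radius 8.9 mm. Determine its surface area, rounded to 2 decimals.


Shape: sphere
Radius r = 8.9 mm
Formula: SA = 4 * pi * r^2
r^2 = 79.21
SA = 4 * pi * 79.21
SA = 316.84 * pi
SA = 995.38
995.38 mm^2


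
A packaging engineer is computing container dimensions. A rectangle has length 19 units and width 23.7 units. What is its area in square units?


Shape: rectangle
Length l = 19 units, Width w = 23.7 units
Formula: A = l * w
A = 19 * 23.7
A = 450.3
450.3 units^2


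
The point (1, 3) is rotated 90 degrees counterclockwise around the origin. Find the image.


Transformation: rotation about the origin
Original point: (1, 3)
Rule for 90 deg counterclockwise: (x, y) -> (-y, x)
Apply: (1, 3) -> (-3, 1)
(-3, 1)


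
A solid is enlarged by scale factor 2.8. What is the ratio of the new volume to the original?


Linear scale factor k = 2.8
Rule: under a linear scaling by k, volumes scale by k^3.
k^3 = 2.8 * 2.8 * 2.8
k^3 = 7.84 * 2.8
k^3 = 21.952
Volume scales by a factor of 21.952.
21.952 (dimensionless)


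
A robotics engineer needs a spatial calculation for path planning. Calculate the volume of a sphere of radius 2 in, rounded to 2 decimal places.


Shape: sphere
Radius r = 2 in
Formula: V = (4/3) * pi * r^3
r^3 = 8
(4/3) * 8 = 10.666667
V = 10.666667 * pi
V = 33.51
33.51 in^3


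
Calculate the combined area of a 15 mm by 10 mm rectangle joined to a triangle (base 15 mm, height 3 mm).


Composite shape: rectangle + triangle
Rectangle area = 15 * 10 = 150
Triangle area = 0.5 * 15 * 3 = 22.5
Total = 150 + 22.5
Total = 172.5
172.5 mm^2


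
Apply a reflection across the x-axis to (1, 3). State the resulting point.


Transformation: reflection
Original point: (1, 3)
Rule for reflection over the x-axis: (x, y) -> (x, -y)
Apply: (1, 3) -> (1, -3)
(1, -3)


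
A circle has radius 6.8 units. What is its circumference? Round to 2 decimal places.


Shape: circle
Radius r = 6.8 units
Formula: C = 2 * pi * r
C = 2 * pi * 6.8
C = 13.6 * pi
C = 42.73
42.73 units


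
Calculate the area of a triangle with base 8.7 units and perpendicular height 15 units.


Shape: triangle
Base b = 8.7 units, Height h = 15 units
Formula: A = (1/2) * b * h
A = 0.5 * 8.7 * 15
A = 0.5 * 130.5
A = 65.25
65.25 units^2


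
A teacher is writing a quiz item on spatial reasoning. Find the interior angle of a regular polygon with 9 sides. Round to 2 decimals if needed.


Shape: regular nonagon (9 sides)
Formula: interior angle = (n - 2) * 180 / n
(n - 2) = 7
(n - 2) * 180 = 1260
angle = 1260 / 9
angle = 140
140 degrees


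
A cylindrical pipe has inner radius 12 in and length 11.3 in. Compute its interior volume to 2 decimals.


Shape: cylinder
Radius r = 12 in, Height h = 11.3 in
Formula: V = pi * r^2 * h
r^2 = 144
V = pi * 144 * 11.3
V = 1627.2 * pi
V = 5112
5112 in^3
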